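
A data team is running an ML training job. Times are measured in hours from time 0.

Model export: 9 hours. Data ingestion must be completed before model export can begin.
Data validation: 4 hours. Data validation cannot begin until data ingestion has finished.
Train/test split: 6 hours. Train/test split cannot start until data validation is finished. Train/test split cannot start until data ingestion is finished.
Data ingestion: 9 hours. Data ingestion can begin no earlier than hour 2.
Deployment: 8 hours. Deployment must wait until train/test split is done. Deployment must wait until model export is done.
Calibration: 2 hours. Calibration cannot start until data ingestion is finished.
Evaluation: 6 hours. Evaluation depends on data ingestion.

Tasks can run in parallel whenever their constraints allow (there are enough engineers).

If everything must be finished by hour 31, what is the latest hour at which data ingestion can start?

Nothing follows deployment; the deadline of hour 31 is its only limit. It must start by 31 − 8 = hour 23.
Since deployment (must start by hour 23) depends on it, train/test split must finish by hour 23. Backing off its 6-hour duration gives a latest start of hour 17.
Data validation must finish before train/test split (must start by hour 17). With a 4-hour duration, data validation must start by 17 − 4 = hour 13.
Evaluation must finish by hour 31; it takes 6 hours, so it must start by 31 − 6 = hour 25.
To finish by hour 31, calibration (duration 2) must start no later than hour 29.
Model export must finish before deployment (must start by hour 23). With a 9-hour duration, model export must start by 23 − 9 = hour 14.
Data ingestion must finish in time for data validation (must start by hour 13); train/test split (must start by hour 17); evaluation (must start by hour 25); calibration (must start by hour 29); model export (must start by hour 14). The tightest is hour 13, so data ingestion must start by 13 − 9 = hour 4.

4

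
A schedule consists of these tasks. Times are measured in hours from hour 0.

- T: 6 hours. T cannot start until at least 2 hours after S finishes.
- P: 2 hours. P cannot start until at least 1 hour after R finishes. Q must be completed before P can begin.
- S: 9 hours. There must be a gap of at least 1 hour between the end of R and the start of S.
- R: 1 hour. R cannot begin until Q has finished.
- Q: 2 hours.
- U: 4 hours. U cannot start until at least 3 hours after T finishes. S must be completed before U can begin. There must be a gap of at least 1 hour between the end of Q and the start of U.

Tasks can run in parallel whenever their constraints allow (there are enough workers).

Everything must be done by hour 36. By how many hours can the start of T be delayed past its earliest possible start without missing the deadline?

8

Nothing blocks Q, so it runs from hour 0 to hour 2.
R waits on Q (finishes hour 2), so it starts at hour 2 and finishes at 2 + 1 = hour 3.
After R (finishes hour 3, plus 1-hour gap → hour 4), S can start at hour 4 and finishes at hour 13.
T waits on S (finishes hour 13, plus 2-hour gap → hour 15), so it starts at hour 15 and finishes at 15 + 6 = hour 21.

Working backward from the deadline:
U must finish by hour 36; it takes 4 hours, so it must start by 36 − 4 = hour 32.
T feeds into U (must start by hour 32, minus 3-hour gap → hour 29); so T must finish by hour 29 and therefore start by hour 23.
So T can start as early as hour 15 and as late as hour 23, giving 23 − 15 = 8 hours of slack.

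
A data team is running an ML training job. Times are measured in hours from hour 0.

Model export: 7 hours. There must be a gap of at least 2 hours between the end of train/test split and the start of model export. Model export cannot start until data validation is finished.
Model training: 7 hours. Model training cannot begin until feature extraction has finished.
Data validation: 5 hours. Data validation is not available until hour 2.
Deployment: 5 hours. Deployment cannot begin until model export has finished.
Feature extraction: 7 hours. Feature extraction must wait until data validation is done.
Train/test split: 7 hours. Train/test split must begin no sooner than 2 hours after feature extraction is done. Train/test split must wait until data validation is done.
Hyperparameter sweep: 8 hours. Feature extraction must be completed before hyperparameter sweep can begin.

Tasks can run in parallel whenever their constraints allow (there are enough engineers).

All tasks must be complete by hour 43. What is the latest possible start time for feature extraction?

13

Nothing follows deployment; the deadline of hour 43 is its only limit. It must start by 43 − 5 = hour 38.
Model export has to be done before deployment (must start by hour 38). That means finishing by hour 38, i.e. starting by 38 − 7 = hour 31.
Train/test split feeds into model export (must start by hour 31, minus 2-hour gap → hour 29); so train/test split must finish by hour 29 and therefore start by hour 22.
To finish by hour 43, hyperparameter sweep (duration 8) must start no later than hour 35.
Model training has no dependents, so it just needs to finish by hour 43. Starting by 43 − 7 = hour 36 achieves that.
Feature extraction has several dependents: train/test split (must start by hour 22, minus 2-hour gap → hour 20); hyperparameter sweep (must start by hour 35); model training (must start by hour 36). The earliest of those limits is hour 20, so feature extraction must start by 20 − 7 = hour 13.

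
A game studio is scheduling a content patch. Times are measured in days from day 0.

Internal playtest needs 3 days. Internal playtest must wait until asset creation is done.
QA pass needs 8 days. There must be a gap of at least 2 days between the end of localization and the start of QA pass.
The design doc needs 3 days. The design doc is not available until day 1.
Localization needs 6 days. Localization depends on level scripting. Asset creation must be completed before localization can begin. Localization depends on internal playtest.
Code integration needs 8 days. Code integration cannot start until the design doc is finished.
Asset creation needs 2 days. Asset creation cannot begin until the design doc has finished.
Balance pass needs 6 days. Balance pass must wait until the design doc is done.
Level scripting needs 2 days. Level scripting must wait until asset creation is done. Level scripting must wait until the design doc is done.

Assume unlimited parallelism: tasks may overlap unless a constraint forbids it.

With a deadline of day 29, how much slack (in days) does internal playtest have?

The design doc waits on its own release at day 1, so it starts at day 1 and finishes at 1 + 3 = day 4.
After the design doc (finishes day 4), asset creation can start at day 4 and finishes at day 6.
Internal playtest waits on asset creation (finishes day 6), so it starts at day 6 and finishes at 6 + 3 = day 9.

Working backward from the deadline:
To finish by day 29, QA pass (duration 8) must start no later than day 21.
Since QA pass (must start by day 21, minus 2-day gap → day 19) depends on it, localization must finish by day 19. Backing off its 6-day duration gives a latest start of day 13.
Since localization (must start by day 13) depends on it, internal playtest must finish by day 13. Backing off its 3-day duration gives a latest start of day 10.
So internal playtest can start as early as day 6 and as late as day 10, giving 10 − 6 = 4 days of slack.

4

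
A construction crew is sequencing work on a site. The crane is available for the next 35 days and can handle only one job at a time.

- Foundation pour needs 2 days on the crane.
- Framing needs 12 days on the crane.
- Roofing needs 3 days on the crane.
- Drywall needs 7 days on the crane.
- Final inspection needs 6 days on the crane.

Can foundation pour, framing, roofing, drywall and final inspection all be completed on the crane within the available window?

Running back to back, the jobs need 2 + 12 + 3 + 7 + 6 = 30 days on the crane.
Since 30 ≤ 35, they fit within the window.

Yes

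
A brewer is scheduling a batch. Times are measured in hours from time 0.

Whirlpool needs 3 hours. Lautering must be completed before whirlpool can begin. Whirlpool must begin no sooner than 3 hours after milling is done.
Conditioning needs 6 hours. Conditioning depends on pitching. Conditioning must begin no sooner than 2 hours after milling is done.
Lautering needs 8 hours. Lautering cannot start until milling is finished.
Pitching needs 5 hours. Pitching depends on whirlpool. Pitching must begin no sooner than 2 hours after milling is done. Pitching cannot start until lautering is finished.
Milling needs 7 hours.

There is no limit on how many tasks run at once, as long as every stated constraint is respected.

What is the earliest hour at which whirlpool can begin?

15

Milling can start immediately at hour 0; it finishes at hour 7.
Lautering cannot begin until milling (finishes hour 7). It runs from hour 7 to 7 + 8 = hour 15.
Whirlpool waits on lautering (finishes hour 15); milling (finishes hour 7, plus 3-hour gap → hour 10). The latest of these is hour 15, which is the earliest whirlpool can start.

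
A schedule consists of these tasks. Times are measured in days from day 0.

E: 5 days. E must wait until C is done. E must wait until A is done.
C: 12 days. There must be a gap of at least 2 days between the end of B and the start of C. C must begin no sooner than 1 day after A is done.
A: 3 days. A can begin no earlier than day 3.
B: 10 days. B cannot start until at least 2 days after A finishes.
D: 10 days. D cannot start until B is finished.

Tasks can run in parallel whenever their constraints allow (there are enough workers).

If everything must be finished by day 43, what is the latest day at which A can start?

9

E has no dependents, so it just needs to finish by day 43. Starting by 43 − 5 = day 38 achieves that.
C must finish before E (must start by day 38). With a 12-day duration, C must start by 38 − 12 = day 26.
D must finish by day 43; it takes 10 days, so it must start by 43 − 10 = day 33.
B has several dependents: C (must start by day 26, minus 2-day gap → day 24); D (must start by day 33). The earliest of those limits is day 24, so B must start by 24 − 10 = day 14.
A feeds B (must start by day 14, minus 2-day gap → day 12); C (must start by day 26, minus 1-day gap → day 25); E (must start by day 38). Taking the minimum, A must finish by day 12 and start by 12 − 3 = day 9.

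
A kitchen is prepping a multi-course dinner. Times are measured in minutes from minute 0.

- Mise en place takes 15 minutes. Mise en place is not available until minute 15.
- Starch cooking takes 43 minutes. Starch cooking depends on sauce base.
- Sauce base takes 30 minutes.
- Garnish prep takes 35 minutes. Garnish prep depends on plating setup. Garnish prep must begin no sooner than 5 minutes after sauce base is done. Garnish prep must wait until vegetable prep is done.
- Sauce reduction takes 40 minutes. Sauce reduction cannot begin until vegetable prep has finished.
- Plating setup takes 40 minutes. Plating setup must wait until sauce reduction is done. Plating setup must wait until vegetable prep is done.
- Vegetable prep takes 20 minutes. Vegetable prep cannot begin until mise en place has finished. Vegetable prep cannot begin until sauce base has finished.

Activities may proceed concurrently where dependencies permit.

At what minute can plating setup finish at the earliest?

Sauce base has no prerequisites, so it starts at minute 0 and finishes at minute 30.
After its own release at minute 15, mise en place can start at minute 15 and finishes at minute 30.
Vegetable prep cannot start until mise en place (finishes minute 30); sauce base (finishes minute 30). The controlling bound is minute 30, so vegetable prep finishes at 30 + 20 = minute 50.
Sauce reduction cannot begin until vegetable prep (finishes minute 50). It runs from minute 50 to 50 + 40 = minute 90.
For plating setup: sauce reduction (finishes minute 90); vegetable prep (finishes minute 50). Taking the maximum gives a start of minute 90, and it finishes at 90 + 40 = minute 130.

130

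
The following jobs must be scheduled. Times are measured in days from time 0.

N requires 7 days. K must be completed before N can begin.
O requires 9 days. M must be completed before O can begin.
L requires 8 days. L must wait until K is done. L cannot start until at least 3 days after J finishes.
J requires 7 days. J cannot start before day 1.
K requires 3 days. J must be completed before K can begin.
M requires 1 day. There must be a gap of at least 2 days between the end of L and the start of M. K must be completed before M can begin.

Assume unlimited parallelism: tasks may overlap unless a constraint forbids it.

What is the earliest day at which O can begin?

22

J cannot begin until its own release at day 1. It runs from day 1 to 1 + 7 = day 8.
After J (finishes day 8), K can start at day 8 and finishes at day 11.
L cannot start until K (finishes day 11); J (finishes day 8, plus 3-day gap → day 11). The controlling bound is day 11, so L finishes at 11 + 8 = day 19.
For M: L (finishes day 19, plus 2-day gap → day 21); K (finishes day 11). Taking the maximum gives a start of day 21, and it finishes at 21 + 1 = day 22.
O waits on M (finishes day 22), so the earliest it can start is day 22.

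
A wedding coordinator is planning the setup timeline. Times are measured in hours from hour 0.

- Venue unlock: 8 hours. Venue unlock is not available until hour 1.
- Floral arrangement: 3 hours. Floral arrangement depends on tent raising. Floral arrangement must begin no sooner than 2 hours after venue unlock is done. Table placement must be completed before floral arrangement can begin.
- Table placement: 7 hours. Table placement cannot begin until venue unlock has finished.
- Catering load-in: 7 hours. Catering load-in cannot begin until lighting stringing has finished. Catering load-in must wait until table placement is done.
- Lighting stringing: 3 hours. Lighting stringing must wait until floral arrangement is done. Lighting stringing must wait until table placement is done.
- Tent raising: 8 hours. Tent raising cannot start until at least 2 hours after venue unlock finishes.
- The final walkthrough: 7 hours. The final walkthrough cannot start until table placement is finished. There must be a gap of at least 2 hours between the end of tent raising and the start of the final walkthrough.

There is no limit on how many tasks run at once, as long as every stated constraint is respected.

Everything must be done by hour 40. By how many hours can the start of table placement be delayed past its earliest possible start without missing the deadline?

11

Venue unlock waits on its own release at hour 1, so it starts at hour 1 and finishes at 1 + 8 = hour 9.
Table placement cannot begin until venue unlock (finishes hour 9). It runs from hour 9 to 9 + 7 = hour 16.

Working backward from the deadline:
Nothing follows catering load-in; the deadline of hour 40 is its only limit. It must start by 40 − 7 = hour 33.
Since catering load-in (must start by hour 33) depends on it, lighting stringing must finish by hour 33. Backing off its 3-hour duration gives a latest start of hour 30.
Floral arrangement feeds into lighting stringing (must start by hour 30); so floral arrangement must finish by hour 30 and therefore start by hour 27.
The final walkthrough has no dependents, so it just needs to finish by hour 40. Starting by 40 − 7 = hour 33 achieves that.
Table placement has several dependents: floral arrangement (must start by hour 27); lighting stringing (must start by hour 30); catering load-in (must start by hour 33); the final walkthrough (must start by hour 33). The earliest of those limits is hour 27, so table placement must start by 27 − 7 = hour 20.
So table placement can start as early as hour 9 and as late as hour 20, giving 20 − 9 = 11 hours of slack.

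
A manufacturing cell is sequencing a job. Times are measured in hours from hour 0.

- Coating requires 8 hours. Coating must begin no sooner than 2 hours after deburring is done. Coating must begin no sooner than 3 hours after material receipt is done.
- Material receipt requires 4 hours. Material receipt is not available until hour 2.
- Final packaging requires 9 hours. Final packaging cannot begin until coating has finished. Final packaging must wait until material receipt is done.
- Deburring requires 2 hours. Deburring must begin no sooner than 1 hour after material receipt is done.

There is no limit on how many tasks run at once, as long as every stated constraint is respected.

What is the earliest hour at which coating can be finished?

Material receipt waits on its own release at hour 2, so it starts at hour 2 and finishes at 2 + 4 = hour 6.
Deburring cannot begin until material receipt (finishes hour 6, plus 1-hour gap → hour 7). It runs from hour 7 to 7 + 2 = hour 9.
For coating: deburring (finishes hour 9, plus 2-hour gap → hour 11); material receipt (finishes hour 6, plus 3-hour gap → hour 9). Taking the maximum gives a start of hour 11, and it finishes at 11 + 8 = hour 19.

19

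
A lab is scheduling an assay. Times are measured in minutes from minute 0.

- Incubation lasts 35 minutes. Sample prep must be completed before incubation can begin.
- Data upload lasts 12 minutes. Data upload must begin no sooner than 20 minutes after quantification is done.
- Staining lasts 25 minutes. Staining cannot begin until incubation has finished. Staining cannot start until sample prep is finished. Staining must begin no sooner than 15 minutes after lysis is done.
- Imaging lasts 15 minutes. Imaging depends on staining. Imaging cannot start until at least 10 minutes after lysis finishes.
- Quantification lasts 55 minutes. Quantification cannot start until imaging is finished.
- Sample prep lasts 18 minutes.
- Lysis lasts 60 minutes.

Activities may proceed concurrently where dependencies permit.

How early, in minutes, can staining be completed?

100

Lysis can start immediately at minute 0; it finishes at minute 60.
Sample prep can start immediately at minute 0; it finishes at minute 18.
After sample prep (finishes minute 18), incubation can start at minute 18 and finishes at minute 53.
For staining: incubation (finishes minute 53); sample prep (finishes minute 18); lysis (finishes minute 60, plus 15-minute gap → minute 75). Taking the maximum gives a start of minute 75, and it finishes at 75 + 25 = minute 100.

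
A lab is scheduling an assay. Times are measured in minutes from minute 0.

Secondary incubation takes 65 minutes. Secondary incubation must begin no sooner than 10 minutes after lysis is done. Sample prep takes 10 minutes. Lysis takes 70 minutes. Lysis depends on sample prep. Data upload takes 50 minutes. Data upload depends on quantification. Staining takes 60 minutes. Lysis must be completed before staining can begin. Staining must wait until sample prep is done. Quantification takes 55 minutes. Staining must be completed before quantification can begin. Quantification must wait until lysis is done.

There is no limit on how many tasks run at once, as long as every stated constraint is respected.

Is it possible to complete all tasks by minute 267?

Nothing blocks sample prep, so it runs from minute 0 to minute 10.
Lysis cannot begin until sample prep (finishes minute 10). It runs from minute 10 to 10 + 70 = minute 80.
Secondary incubation waits on lysis (finishes minute 80, plus 10-minute gap → minute 90), so it starts at minute 90 and finishes at 90 + 65 = minute 155.
For staining: lysis (finishes minute 80); sample prep (finishes minute 10). Taking the maximum gives a start of minute 80, and it finishes at 80 + 60 = minute 140.
For quantification: staining (finishes minute 140); lysis (finishes minute 80). Taking the maximum gives a start of minute 140, and it finishes at 140 + 55 = minute 195.
After quantification (finishes minute 195), data upload can start at minute 195 and finishes at minute 245.
Every task is finished by minute 245, which is no later than the deadline of 267, so the schedule is feasible.

Yes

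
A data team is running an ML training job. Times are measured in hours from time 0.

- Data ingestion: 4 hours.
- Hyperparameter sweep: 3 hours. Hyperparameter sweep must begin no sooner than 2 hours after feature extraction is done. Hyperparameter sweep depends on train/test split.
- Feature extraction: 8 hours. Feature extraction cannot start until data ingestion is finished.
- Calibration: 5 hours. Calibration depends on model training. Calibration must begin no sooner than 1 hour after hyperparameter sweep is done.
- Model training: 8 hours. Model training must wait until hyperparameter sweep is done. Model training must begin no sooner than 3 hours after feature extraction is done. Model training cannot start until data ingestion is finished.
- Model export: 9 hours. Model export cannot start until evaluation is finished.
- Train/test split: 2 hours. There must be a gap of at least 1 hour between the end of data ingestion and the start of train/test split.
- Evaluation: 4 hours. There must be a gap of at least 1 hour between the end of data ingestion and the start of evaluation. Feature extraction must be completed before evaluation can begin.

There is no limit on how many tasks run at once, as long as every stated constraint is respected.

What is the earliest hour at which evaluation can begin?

12

Data ingestion can start immediately at hour 0; it finishes at hour 4.
After data ingestion (finishes hour 4), feature extraction can start at hour 4 and finishes at hour 12.
Evaluation waits on data ingestion (finishes hour 4, plus 1-hour gap → hour 5); feature extraction (finishes hour 12). The latest of these is hour 12, which is the earliest evaluation can start.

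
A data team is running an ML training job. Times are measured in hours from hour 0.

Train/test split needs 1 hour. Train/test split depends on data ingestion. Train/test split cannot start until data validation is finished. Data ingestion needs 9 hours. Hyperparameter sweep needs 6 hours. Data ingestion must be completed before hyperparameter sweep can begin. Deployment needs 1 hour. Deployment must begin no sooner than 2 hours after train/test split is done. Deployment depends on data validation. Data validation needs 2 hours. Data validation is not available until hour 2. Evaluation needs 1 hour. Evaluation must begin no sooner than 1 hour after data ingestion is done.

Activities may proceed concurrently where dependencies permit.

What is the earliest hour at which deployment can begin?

Data validation cannot begin until its own release at hour 2. It runs from hour 2 to 2 + 2 = hour 4.
Data ingestion can start immediately at hour 0; it finishes at hour 9.
Train/test split has to wait for data ingestion (finishes hour 9); data validation (finishes hour 4). The latest of these is hour 9, so train/test split runs hour 9 to 9 + 1 = hour 10.
Deployment waits on train/test split (finishes hour 10, plus 2-hour gap → hour 12); data validation (finishes hour 4). The latest of these is hour 12, which is the earliest deployment can start.

12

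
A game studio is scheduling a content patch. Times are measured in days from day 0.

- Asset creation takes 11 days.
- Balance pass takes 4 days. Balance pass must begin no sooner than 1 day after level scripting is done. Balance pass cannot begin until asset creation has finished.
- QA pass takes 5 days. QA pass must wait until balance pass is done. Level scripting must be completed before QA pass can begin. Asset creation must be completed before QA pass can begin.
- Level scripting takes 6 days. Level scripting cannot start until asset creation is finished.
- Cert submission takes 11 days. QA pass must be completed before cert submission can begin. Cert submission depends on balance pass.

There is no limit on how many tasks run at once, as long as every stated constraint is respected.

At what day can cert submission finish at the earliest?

38

Nothing blocks asset creation, so it runs from day 0 to day 11.
Level scripting waits on asset creation (finishes day 11), so it starts at day 11 and finishes at 11 + 6 = day 17.
Balance pass cannot start until level scripting (finishes day 17, plus 1-day gap → day 18); asset creation (finishes day 11). The controlling bound is day 18, so balance pass finishes at 18 + 4 = day 22.
For QA pass: balance pass (finishes day 22); level scripting (finishes day 17); asset creation (finishes day 11). Taking the maximum gives a start of day 22, and it finishes at 22 + 5 = day 27.
Cert submission cannot start until QA pass (finishes day 27); balance pass (finishes day 22). The controlling bound is day 27, so cert submission finishes at 27 + 11 = day 38.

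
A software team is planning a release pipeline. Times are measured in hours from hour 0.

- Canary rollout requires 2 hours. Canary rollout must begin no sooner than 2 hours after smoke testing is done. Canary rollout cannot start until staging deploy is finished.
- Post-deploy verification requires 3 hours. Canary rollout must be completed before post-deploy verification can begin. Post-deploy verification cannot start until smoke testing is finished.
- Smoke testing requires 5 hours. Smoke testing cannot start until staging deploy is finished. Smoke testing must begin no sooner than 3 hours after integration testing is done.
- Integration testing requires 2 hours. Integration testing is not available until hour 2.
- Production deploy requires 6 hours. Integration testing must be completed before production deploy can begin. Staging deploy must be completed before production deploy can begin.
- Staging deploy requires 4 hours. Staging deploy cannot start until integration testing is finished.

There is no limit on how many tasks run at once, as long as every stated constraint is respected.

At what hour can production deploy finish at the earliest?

14

After its own release at hour 2, integration testing can start at hour 2 and finishes at hour 4.
After integration testing (finishes hour 4), staging deploy can start at hour 4 and finishes at hour 8.
Production deploy cannot start until integration testing (finishes hour 4); staging deploy (finishes hour 8). The controlling bound is hour 8, so production deploy finishes at 8 + 6 = hour 14.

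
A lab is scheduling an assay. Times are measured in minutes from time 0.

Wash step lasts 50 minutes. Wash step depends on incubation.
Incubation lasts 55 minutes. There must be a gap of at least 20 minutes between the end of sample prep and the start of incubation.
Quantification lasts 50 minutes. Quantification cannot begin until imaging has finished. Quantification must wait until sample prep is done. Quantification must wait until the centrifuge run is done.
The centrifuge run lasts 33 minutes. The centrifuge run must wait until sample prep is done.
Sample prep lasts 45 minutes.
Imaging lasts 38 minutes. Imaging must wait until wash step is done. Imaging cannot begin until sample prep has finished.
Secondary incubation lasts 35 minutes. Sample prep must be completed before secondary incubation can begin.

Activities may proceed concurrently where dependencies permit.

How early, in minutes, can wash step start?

Nothing blocks sample prep, so it runs from minute 0 to minute 45.
Incubation waits on sample prep (finishes minute 45, plus 20-minute gap → minute 65), so it starts at minute 65 and finishes at 65 + 55 = minute 120.
Wash step waits on incubation (finishes minute 120), so the earliest it can start is minute 120.

120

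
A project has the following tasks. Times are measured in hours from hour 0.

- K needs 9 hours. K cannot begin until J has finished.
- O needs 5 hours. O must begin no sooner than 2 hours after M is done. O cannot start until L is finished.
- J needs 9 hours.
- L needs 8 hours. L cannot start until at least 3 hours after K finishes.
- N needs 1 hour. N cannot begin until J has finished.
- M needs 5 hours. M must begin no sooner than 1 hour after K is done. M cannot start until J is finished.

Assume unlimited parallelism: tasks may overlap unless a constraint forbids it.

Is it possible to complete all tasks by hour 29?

Nothing blocks J, so it runs from hour 0 to hour 9.
N cannot begin until J (finishes hour 9). It runs from hour 9 to 9 + 1 = hour 10.
K waits on J (finishes hour 9), so it starts at hour 9 and finishes at 9 + 9 = hour 18.
M has to wait for K (finishes hour 18, plus 1-hour gap → hour 19); J (finishes hour 9). The latest of these is hour 19, so M runs hour 19 to 19 + 5 = hour 24.
L waits on K (finishes hour 18, plus 3-hour gap → hour 21), so it starts at hour 21 and finishes at 21 + 8 = hour 29.
For O: M (finishes hour 24, plus 2-hour gap → hour 26); L (finishes hour 29). Taking the maximum gives a start of hour 29, and it finishes at 29 + 5 = hour 34.
The earliest everything can be done is hour 34, which is after the deadline of 29, so it is not possible.

No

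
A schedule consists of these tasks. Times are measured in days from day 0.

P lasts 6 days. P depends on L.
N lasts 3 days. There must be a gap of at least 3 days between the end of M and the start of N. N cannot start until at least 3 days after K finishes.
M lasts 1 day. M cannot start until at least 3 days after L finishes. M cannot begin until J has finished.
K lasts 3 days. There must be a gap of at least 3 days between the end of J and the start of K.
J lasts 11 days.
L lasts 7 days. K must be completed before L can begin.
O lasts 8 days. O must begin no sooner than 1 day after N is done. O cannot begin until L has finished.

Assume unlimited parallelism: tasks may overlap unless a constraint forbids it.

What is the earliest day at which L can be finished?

J can start immediately at day 0; it finishes at day 11.
K cannot begin until J (finishes day 11, plus 3-day gap → day 14). It runs from day 14 to 14 + 3 = day 17.
After K (finishes day 17), L can start at day 17 and finishes at day 24.

24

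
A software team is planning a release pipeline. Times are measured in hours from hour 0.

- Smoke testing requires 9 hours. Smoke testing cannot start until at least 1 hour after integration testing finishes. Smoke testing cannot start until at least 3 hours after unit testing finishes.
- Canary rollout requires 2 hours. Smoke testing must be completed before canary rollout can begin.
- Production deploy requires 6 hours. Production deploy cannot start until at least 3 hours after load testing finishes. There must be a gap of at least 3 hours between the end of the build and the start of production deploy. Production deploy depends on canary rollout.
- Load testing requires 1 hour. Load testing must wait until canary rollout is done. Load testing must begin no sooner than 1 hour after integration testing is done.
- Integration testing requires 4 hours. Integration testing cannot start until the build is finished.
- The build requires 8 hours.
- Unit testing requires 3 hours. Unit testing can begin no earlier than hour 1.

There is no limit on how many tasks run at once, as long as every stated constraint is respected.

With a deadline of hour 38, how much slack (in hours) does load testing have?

Unit testing cannot begin until its own release at hour 1. It runs from hour 1 to 1 + 3 = hour 4.
Nothing blocks the build, so it runs from hour 0 to hour 8.
Integration testing cannot begin until the build (finishes hour 8). It runs from hour 8 to 8 + 4 = hour 12.
For smoke testing: integration testing (finishes hour 12, plus 1-hour gap → hour 13); unit testing (finishes hour 4, plus 3-hour gap → hour 7). Taking the maximum gives a start of hour 13, and it finishes at 13 + 9 = hour 22.
After smoke testing (finishes hour 22), canary rollout can start at hour 22 and finishes at hour 24.
Load testing cannot start until canary rollout (finishes hour 24); integration testing (finishes hour 12, plus 1-hour gap → hour 13). The controlling bound is hour 24, so load testing finishes at 24 + 1 = hour 25.

Working backward from the deadline:
Production deploy must finish by hour 38; it takes 6 hours, so it must start by 38 − 6 = hour 32.
Since production deploy (must start by hour 32, minus 3-hour gap → hour 29) depends on it, load testing must finish by hour 29. Backing off its 1-hour duration gives a latest start of hour 28.
So load testing can start as early as hour 24 and as late as hour 28, giving 28 − 24 = 4 hours of slack.

4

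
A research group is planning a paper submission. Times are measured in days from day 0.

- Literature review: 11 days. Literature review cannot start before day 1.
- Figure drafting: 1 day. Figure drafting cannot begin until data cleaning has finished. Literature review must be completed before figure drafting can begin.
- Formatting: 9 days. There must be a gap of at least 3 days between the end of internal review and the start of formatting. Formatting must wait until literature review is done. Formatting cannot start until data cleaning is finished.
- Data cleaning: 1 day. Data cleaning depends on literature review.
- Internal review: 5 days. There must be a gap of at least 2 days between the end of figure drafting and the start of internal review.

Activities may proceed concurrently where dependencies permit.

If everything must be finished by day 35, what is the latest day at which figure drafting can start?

15

Formatting must finish by day 35; it takes 9 days, so it must start by 35 − 9 = day 26.
Internal review has to be done before formatting (must start by day 26, minus 3-day gap → day 23). That means finishing by day 23, i.e. starting by 23 − 5 = day 18.
Figure drafting must finish before internal review (must start by day 18, minus 2-day gap → day 16). With a 1-day duration, figure drafting must start by 16 − 1 = day 15.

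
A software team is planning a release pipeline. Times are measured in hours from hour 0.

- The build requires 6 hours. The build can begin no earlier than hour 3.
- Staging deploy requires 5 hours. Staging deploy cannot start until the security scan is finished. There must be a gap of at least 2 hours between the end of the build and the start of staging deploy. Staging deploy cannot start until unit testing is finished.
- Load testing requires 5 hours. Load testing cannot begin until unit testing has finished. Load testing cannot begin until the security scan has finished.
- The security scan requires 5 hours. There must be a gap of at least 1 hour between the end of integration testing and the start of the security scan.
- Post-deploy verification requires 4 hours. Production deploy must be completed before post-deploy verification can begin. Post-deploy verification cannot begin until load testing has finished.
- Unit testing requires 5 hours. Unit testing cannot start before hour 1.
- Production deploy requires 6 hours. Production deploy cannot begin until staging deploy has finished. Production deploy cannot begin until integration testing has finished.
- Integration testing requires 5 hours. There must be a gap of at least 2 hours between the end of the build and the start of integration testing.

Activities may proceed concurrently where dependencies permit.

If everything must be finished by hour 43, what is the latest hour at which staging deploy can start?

28

Post-deploy verification has no dependents, so it just needs to finish by hour 43. Starting by 43 − 4 = hour 39 achieves that.
Production deploy feeds into post-deploy verification (must start by hour 39); so production deploy must finish by hour 39 and therefore start by hour 33.
Staging deploy feeds into production deploy (must start by hour 33); so staging deploy must finish by hour 33 and therefore start by hour 28.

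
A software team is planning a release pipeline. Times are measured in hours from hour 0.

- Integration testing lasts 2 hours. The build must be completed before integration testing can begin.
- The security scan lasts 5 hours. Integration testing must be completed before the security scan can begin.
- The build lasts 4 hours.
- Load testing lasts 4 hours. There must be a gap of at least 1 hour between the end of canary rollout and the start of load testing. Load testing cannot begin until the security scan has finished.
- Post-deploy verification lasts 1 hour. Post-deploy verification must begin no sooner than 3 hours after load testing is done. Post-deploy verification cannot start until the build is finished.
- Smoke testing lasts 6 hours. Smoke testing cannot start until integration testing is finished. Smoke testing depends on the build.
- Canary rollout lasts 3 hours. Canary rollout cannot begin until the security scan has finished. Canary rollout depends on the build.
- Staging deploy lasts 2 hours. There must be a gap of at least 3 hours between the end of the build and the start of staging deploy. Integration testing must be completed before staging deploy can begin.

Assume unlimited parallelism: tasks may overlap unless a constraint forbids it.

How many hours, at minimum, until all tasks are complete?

23

Nothing blocks the build, so it runs from hour 0 to hour 4.
After the build (finishes hour 4), integration testing can start at hour 4 and finishes at hour 6.
Smoke testing cannot start until integration testing (finishes hour 6); the build (finishes hour 4). The controlling bound is hour 6, so smoke testing finishes at 6 + 6 = hour 12.
For staging deploy: the build (finishes hour 4, plus 3-hour gap → hour 7); integration testing (finishes hour 6). Taking the maximum gives a start of hour 7, and it finishes at 7 + 2 = hour 9.
The security scan waits on integration testing (finishes hour 6), so it starts at hour 6 and finishes at 6 + 5 = hour 11.
Canary rollout needs all of the security scan (finishes hour 11); the build (finishes hour 4). That puts its earliest start at hour 11; it finishes at 11 + 3 = hour 14.
Load testing has to wait for canary rollout (finishes hour 14, plus 1-hour gap → hour 15); the security scan (finishes hour 11). The latest of these is hour 15, so load testing runs hour 15 to 15 + 4 = hour 19.
Post-deploy verification needs all of load testing (finishes hour 19, plus 3-hour gap → hour 22); the build (finishes hour 4). That puts its earliest start at hour 22; it finishes at 22 + 1 = hour 23.
All tasks are finished once the last one completes. Finish times: The build at 4, Integration testing at 6, The security scan at 11, Staging deploy at 9, Smoke testing at 12, Canary rollout at 14, Load testing at 19, Post-deploy verification at 23. The latest is hour 23.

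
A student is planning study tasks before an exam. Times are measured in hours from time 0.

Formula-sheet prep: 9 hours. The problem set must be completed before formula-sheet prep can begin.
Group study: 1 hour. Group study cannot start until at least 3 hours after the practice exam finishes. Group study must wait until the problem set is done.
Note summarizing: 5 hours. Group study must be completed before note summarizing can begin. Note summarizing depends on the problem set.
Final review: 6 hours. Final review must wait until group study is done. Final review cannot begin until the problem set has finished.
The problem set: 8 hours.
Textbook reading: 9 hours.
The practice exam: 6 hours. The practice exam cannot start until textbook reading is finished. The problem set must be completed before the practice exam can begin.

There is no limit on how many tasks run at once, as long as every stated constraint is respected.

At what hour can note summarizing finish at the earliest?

24

The problem set can start immediately at hour 0; it finishes at hour 8.
Textbook reading has no prerequisites, so it starts at hour 0 and finishes at hour 9.
The practice exam cannot start until textbook reading (finishes hour 9); the problem set (finishes hour 8). The controlling bound is hour 9, so the practice exam finishes at 9 + 6 = hour 15.
Group study has to wait for the practice exam (finishes hour 15, plus 3-hour gap → hour 18); the problem set (finishes hour 8). The latest of these is hour 18, so group study runs hour 18 to 18 + 1 = hour 19.
Note summarizing has to wait for group study (finishes hour 19); the problem set (finishes hour 8). The latest of these is hour 19, so note summarizing runs hour 19 to 19 + 5 = hour 24.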